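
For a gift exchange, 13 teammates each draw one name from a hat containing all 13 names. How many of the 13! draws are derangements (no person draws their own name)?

Use !n = (n-1)(!(n-1) + !(n-2)).
!13 = 12·(176214841 + 14684570) = 12·190899411 = 2290792932

2290792932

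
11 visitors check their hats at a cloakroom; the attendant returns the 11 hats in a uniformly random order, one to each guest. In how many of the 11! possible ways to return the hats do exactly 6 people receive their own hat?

20328

Choose which 6 of the 11 are fixed: C(11,6) = 462.
The remaining 5 must be deranged: !5 = 44.
Total: 462 × 44 = 20328.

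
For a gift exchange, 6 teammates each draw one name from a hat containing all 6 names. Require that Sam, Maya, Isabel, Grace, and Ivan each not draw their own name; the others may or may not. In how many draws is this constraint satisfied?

Let A_j be the event that the j-th constrained one is fixed. By inclusion-exclusion over the 5 events:
Σ_{j=0}^{5} (-1)^j C(5,j)(6-j)!
= C(5,0)·6! - C(5,1)·5! + C(5,2)·4! - C(5,3)·3! + C(5,4)·2! - C(5,5)·1!
= 720 - 600 + 240 - 60 + 10 - 1
= 309

309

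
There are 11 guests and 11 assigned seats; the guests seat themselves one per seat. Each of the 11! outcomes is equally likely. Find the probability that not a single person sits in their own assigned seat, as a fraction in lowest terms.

1468457/3991680

Favorable outcomes: !11 = 14684570.
Total outcomes: 11! = 39916800.
Probability = 14684570/39916800 = 1468457/3991680.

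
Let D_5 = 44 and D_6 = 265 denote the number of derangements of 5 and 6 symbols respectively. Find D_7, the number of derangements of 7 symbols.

1854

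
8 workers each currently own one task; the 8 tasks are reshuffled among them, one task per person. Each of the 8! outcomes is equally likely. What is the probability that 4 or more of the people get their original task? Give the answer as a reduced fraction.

Favorable outcomes: Σ_{i≥4} C(8,i)·!(8-i) = 70·9 + 56·2 + 28·1 + 8·0 + 1·1 = 771.
Total outcomes: 8! = 40320.
Probability = 771/40320 = 257/13440.

257/13440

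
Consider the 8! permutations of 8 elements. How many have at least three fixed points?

# with exactly i fixed is C(8,i)·!(8-i); sum over i=3..8:
  i=3: C(8,3)·!5 = 56·44 = 2464
  i=4: C(8,4)·!4 = 70·9 = 630
  i=5: C(8,5)·!3 = 56·2 = 112
  i=6: C(8,6)·!2 = 28·1 = 28
  i=7: C(8,7)·!1 = 8·0 = 0
  i=8: C(8,8)·!0 = 1·1 = 1
Total = 3235.

3235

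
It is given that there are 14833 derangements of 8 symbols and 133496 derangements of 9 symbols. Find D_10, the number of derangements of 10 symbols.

D_10 = (10-1)·(D_9 + D_8) = 9·(133496 + 14833) = 9·148329 = 1334961.

1334961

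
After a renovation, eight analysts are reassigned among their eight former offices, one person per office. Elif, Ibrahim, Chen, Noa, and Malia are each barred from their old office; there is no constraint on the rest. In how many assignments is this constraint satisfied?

21234

Inclusion-exclusion on the 5 forbidden self-matches:
Σ_{j=0}^{5} (-1)^j C(5,j)(8-j)!
= C(5,0)·8! - C(5,1)·7! + C(5,2)·6! - C(5,3)·5! + C(5,4)·4! - C(5,5)·3!
= 40320 - 25200 + 7200 - 1200 + 120 - 6
= 21234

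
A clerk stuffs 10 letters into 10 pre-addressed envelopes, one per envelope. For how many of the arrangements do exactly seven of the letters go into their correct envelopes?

240

Pick the 7 fixed positions: C(10,7) = 120 ways.
The remaining 3 must be deranged: !3 = 2.
Total: 120 × 2 = 240.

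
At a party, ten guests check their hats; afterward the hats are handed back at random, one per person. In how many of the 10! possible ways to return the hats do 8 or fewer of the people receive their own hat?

3628799

Sum C(10,i)·!(10-i) for i = 0..8:
  i=0: C(10,0)·!10 = 1·1334961 = 1334961
  i=1: C(10,1)·!9 = 10·133496 = 1334960
  i=2: C(10,2)·!8 = 45·14833 = 667485
  i=3: C(10,3)·!7 = 120·1854 = 222480
  i=4: C(10,4)·!6 = 210·265 = 55650
  i=5: C(10,5)·!5 = 252·44 = 11088
  i=6: C(10,6)·!4 = 210·9 = 1890
  i=7: C(10,7)·!3 = 120·2 = 240
  i=8: C(10,8)·!2 = 45·1 = 45
Total = 3628799.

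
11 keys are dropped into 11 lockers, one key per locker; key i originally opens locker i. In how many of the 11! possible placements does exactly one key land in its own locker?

14684571

Choose which one of the 11 is fixed: C(11,1) = 11.
The remaining 10 must be deranged: !10 = 1334961.
Total: 11 × 1334961 = 14684571.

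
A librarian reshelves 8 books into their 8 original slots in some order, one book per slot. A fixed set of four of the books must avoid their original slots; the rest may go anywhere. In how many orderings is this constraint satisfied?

Let A_j be the event that the j-th constrained one is fixed. By inclusion-exclusion over the 4 events:
Σ_{j=0}^{4} (-1)^j C(4,j)(8-j)!
= C(4,0)·8! - C(4,1)·7! + C(4,2)·6! - C(4,3)·5! + C(4,4)·4!
= 40320 - 20160 + 4320 - 480 + 24
= 24024

24024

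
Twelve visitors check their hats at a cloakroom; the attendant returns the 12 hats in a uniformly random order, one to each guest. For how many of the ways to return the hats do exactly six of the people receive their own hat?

244860

Choose which 6 of the 12 are fixed: C(12,6) = 924.
The other 6 form a derangement: !6 = 265.
Total: 924 × 265 = 244860.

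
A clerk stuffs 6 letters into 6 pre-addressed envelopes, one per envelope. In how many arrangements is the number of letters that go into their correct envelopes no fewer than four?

# with exactly i fixed is C(6,i)·!(6-i); sum over i=4..6:
  i=4: C(6,4)·!2 = 15·1 = 15
  i=5: C(6,5)·!1 = 6·0 = 0
  i=6: C(6,6)·!0 = 1·1 = 1
Total = 16.

16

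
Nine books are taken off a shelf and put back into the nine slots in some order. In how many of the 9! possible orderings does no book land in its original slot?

133496

!9 = 9! · Σ_{k=0}^{9} (-1)^k/k!
= 9! - 9!/1! + 9!/2! - 9!/3! + 9!/4! - 9!/5! + 9!/6! - 9!/7! + 9!/8! - 9!/9!
= 362880 - 362880 + 181440 - 60480 + 15120 - 3024 + 504 - 72 + 9 - 1
= 133496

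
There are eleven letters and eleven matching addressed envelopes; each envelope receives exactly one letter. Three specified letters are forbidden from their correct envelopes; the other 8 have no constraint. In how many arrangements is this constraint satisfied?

30078720

Inclusion-exclusion on the 3 forbidden self-matches:
Σ_{j=0}^{3} (-1)^j C(3,j)(11-j)!
= C(3,0)·11! - C(3,1)·10! + C(3,2)·9! - C(3,3)·8!
= 39916800 - 10886400 + 1088640 - 40320
= 30078720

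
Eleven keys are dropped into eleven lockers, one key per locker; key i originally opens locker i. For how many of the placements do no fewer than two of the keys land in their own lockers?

10547659

# with exactly i fixed is C(11,i)·!(11-i); sum over i=2..11:
  i=2: C(11,2)·!9 = 55·133496 = 7342280
  i=3: C(11,3)·!8 = 165·14833 = 2447445
  i=4: C(11,4)·!7 = 330·1854 = 611820
  i=5: C(11,5)·!6 = 462·265 = 122430
  i=6: C(11,6)·!5 = 462·44 = 20328
  i=7: C(11,7)·!4 = 330·9 = 2970
  i=8: C(11,8)·!3 = 165·2 = 330
  i=9: C(11,9)·!2 = 55·1 = 55
  i=10: C(11,10)·!1 = 11·0 = 0
  i=11: C(11,11)·!0 = 1·1 = 1
Total = 10547659.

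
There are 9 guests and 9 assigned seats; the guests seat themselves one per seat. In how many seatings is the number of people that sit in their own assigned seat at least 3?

29143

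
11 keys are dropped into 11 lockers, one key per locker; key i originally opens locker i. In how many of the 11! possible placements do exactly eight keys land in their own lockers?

330

Choose which 8 of the 11 are fixed: C(11,8) = 165.
The remaining 3 must be deranged: !3 = 2.
Total: 165 × 2 = 330.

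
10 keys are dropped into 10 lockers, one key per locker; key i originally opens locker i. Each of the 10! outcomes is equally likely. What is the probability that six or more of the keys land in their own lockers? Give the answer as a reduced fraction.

17/28350

Favorable outcomes: Σ_{i≥6} C(10,i)·!(10-i) = 210·9 + 120·2 + 45·1 + 10·0 + 1·1 = 2176.
Total outcomes: 10! = 3628800.
Probability = 2176/3628800 = 17/28350.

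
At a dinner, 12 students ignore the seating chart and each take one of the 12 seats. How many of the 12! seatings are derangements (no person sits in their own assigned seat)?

!12 is the nearest integer to 12!/e.
12! = 479001600, and 479001600/e ≈ 176214840.93, so !12 = 176214841.

176214841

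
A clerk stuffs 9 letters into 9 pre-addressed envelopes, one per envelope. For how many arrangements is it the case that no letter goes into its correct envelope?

Use !n = n·!(n-1) + (-1)^n.
!9 = 9·14833 - 1 = 133496

133496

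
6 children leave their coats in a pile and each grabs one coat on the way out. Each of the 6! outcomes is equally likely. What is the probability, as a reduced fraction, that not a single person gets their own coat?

Favorable outcomes: !6 = 265.
Total outcomes: 6! = 720.
Probability = 265/720 = 53/144.

53/144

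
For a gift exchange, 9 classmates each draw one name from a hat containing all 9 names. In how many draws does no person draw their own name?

133496

The subfactorial !9 = [9!/e] (nearest integer).
9! = 362880, and 362880/e ≈ 133496.09, so !9 = 133496.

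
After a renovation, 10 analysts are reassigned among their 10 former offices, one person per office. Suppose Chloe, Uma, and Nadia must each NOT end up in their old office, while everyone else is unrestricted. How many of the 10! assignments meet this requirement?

Inclusion-exclusion on the 3 forbidden self-matches:
Σ_{j=0}^{3} (-1)^j C(3,j)(10-j)!
= C(3,0)·10! - C(3,1)·9! + C(3,2)·8! - C(3,3)·7!
= 3628800 - 1088640 + 120960 - 5040
= 2656080

2656080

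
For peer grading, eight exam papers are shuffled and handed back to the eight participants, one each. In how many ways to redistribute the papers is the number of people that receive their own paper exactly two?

7420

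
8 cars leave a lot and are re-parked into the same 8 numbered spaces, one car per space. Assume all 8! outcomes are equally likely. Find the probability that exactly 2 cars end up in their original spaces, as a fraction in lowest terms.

53/288

Favorable outcomes: C(8,2)·!6 = 28·265 = 7420.
Total outcomes: 8! = 40320.
Probability = 7420/40320 = 53/288.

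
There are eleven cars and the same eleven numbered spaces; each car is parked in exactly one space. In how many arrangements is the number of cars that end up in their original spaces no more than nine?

39916799

Sum C(11,i)·!(11-i) for i = 0..9:
  i=0: C(11,0)·!11 = 1·14684570 = 14684570
  i=1: C(11,1)·!10 = 11·1334961 = 14684571
  i=2: C(11,2)·!9 = 55·133496 = 7342280
  i=3: C(11,3)·!8 = 165·14833 = 2447445
  i=4: C(11,4)·!7 = 330·1854 = 611820
  i=5: C(11,5)·!6 = 462·265 = 122430
  i=6: C(11,6)·!5 = 462·44 = 20328
  i=7: C(11,7)·!4 = 330·9 = 2970
  i=8: C(11,8)·!3 = 165·2 = 330
  i=9: C(11,9)·!2 = 55·1 = 55
Total = 39916799.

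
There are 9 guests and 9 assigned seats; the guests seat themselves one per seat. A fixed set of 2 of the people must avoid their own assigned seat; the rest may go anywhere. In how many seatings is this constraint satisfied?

287280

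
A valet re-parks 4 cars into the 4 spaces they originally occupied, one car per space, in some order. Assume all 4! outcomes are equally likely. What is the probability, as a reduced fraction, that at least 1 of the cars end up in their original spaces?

5/8

Favorable outcomes: Σ_{i≥1} C(4,i)·!(4-i) = 4·2 + 6·1 + 4·0 + 1·1 = 15.
Total outcomes: 4! = 24.
Probability = 15/24 = 5/8.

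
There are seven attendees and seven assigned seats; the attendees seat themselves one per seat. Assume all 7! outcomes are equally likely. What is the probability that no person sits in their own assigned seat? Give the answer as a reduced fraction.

103/280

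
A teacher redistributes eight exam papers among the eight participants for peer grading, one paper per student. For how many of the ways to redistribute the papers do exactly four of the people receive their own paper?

630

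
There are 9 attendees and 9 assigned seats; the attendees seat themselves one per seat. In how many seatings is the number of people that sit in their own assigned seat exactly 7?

Pick the 7 fixed positions: C(9,7) = 36 ways.
The other 2 form a derangement: !2 = 1.
Total: 36 × 1 = 36.

36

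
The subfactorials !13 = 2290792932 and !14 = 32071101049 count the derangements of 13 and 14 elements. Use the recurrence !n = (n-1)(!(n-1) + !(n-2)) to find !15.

!15 = (15-1)·(!14 + !13) = 14·(32071101049 + 2290792932) = 14·34361893981 = 481066515734.

481066515734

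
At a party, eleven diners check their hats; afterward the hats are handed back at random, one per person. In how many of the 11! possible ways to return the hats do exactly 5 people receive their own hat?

122430

Choose which 5 of the 11 are fixed: C(11,5) = 462.
The remaining 6 must be deranged: !6 = 265.
Total: 462 × 265 = 122430.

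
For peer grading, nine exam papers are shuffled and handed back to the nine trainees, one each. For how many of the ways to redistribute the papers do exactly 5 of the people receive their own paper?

1134

Pick the 5 fixed positions: C(9,5) = 126 ways.
The other 4 form a derangement: !4 = 9.
Total: 126 × 9 = 1134.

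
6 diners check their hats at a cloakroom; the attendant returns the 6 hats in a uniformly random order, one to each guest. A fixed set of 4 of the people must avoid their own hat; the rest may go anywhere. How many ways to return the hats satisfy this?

362

Inclusion-exclusion on the 4 forbidden self-matches:
Σ_{j=0}^{4} (-1)^j C(4,j)(6-j)!
= C(4,0)·6! - C(4,1)·5! + C(4,2)·4! - C(4,3)·3! + C(4,4)·2!
= 720 - 480 + 144 - 24 + 2
= 362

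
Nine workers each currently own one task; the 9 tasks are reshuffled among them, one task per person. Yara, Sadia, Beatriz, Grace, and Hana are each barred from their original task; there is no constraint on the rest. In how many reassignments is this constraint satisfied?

205056

Let A_j be the event that the j-th constrained one is fixed. By inclusion-exclusion over the 5 events:
Σ_{j=0}^{5} (-1)^j C(5,j)(9-j)!
= C(5,0)·9! - C(5,1)·8! + C(5,2)·7! - C(5,3)·6! + C(5,4)·5! - C(5,5)·4!
= 362880 - 201600 + 50400 - 7200 + 600 - 24
= 205056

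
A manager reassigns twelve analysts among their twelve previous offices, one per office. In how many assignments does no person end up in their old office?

Recurrence: !12 = 11·(!11 + !10).
!12 = 11·(14684570 + 1334961) = 11·16019531 = 176214841

176214841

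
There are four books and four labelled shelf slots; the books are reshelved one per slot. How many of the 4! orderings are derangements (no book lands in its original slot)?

9

By inclusion-exclusion, !4 = Σ (-1)^k · 4!/k! for k=0..4
= 4! - 4!/1! + 4!/2! - 4!/3! + 4!/4!
= 24 - 24 + 12 - 4 + 1
= 9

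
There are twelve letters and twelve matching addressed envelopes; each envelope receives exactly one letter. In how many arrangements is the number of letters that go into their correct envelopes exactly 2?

Pick the 2 fixed positions: C(12,2) = 66 ways.
The other 10 form a derangement: !10 = 1334961.
Total: 66 × 1334961 = 88107426.

88107426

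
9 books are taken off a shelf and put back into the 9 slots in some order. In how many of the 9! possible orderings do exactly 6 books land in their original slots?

168

Pick the 6 fixed positions: C(9,6) = 84 ways.
The other 3 form a derangement: !3 = 2.
Total: 84 × 2 = 168.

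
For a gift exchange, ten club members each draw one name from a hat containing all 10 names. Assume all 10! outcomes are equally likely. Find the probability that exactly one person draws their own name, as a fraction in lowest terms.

16687/45360

Favorable outcomes: C(10,1)·!9 = 10·133496 = 1334960.
Total outcomes: 10! = 3628800.
Probability = 1334960/3628800 = 16687/45360.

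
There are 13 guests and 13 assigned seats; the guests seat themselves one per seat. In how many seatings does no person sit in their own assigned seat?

The number of derangements of 13 is !13 = Σ_{k=0}^{13} (-1)^k·13!/k!
= 13! - 13!/1! + 13!/2! - 13!/3! + 13!/4! - 13!/5! + 13!/6! - 13!/7! + 13!/8! - 13!/9! + 13!/10! - 13!/11! + 13!/12! - 13!/13!
= 6227020800 - 6227020800 + 3113510400 - 1037836800 + 259459200 - 51891840 + 8648640 - 1235520 + 154440 - 17160 + 1716 - 156 + 13 - 1
= 2290792932

2290792932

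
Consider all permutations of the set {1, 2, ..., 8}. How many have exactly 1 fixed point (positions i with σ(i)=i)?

14832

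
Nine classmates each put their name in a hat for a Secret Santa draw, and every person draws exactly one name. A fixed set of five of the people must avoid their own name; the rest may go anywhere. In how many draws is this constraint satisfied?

205056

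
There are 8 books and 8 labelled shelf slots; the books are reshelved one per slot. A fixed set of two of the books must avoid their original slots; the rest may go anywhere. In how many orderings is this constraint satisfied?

Inclusion-exclusion on the 2 forbidden self-matches:
Σ_{j=0}^{2} (-1)^j C(2,j)(8-j)!
= C(2,0)·8! - C(2,1)·7! + C(2,2)·6!
= 40320 - 10080 + 720
= 30960

30960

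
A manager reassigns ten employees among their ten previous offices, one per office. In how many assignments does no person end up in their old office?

1334961

By inclusion-exclusion, !10 = Σ (-1)^k · 10!/k! for k=0..10
= 10! - 10!/1! + 10!/2! - 10!/3! + 10!/4! - 10!/5! + 10!/6! - 10!/7! + 10!/8! - 10!/9! + 10!/10!
= 3628800 - 3628800 + 1814400 - 604800 + 151200 - 30240 + 5040 - 720 + 90 - 10 + 1
= 1334961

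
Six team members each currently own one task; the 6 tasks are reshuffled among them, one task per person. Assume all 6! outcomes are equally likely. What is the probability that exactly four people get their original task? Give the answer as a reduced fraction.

1/48

Favorable outcomes: C(6,4)·!2 = 15·1 = 15.
Total outcomes: 6! = 720.
Probability = 15/720 = 1/48.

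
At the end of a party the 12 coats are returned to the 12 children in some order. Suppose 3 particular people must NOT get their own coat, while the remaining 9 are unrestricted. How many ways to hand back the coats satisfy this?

369774720

Inclusion-exclusion on the 3 forbidden self-matches:
Σ_{j=0}^{3} (-1)^j C(3,j)(12-j)!
= C(3,0)·12! - C(3,1)·11! + C(3,2)·10! - C(3,3)·9!
= 479001600 - 119750400 + 10886400 - 362880
= 369774720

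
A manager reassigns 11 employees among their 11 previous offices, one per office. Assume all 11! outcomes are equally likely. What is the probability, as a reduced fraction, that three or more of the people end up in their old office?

Favorable outcomes: Σ_{i≥3} C(11,i)·!(11-i) = 165·14833 + 330·1854 + 462·265 + 462·44 + 330·9 + 165·2 + 55·1 + 11·0 + 1·1 = 3205379.
Total outcomes: 11! = 39916800.
Probability = 3205379/39916800 = 3205379/39916800.

3205379/39916800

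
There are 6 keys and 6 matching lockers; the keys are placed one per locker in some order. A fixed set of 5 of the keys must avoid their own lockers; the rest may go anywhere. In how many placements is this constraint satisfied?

309

Inclusion-exclusion on the 5 forbidden self-matches:
Σ_{j=0}^{5} (-1)^j C(5,j)(6-j)!
= C(5,0)·6! - C(5,1)·5! + C(5,2)·4! - C(5,3)·3! + C(5,4)·2! - C(5,5)·1!
= 720 - 600 + 240 - 60 + 10 - 1
= 309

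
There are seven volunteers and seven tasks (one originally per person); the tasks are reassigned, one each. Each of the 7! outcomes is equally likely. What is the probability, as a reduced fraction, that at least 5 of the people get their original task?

11/2520

Favorable outcomes: Σ_{i≥5} C(7,i)·!(7-i) = 21·1 + 7·0 + 1·1 = 22.
Total outcomes: 7! = 5040.
Probability = 22/5040 = 11/2520.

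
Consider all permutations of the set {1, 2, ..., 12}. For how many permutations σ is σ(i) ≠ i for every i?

176214841

The subfactorial !12 = [12!/e] (nearest integer).
12! = 479001600, and 479001600/e ≈ 176214840.93, so !12 = 176214841.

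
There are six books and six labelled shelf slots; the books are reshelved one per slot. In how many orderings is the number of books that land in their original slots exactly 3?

Pick the 3 fixed positions: C(6,3) = 20 ways.
The other 3 form a derangement: !3 = 2.
Total: 20 × 2 = 40.

40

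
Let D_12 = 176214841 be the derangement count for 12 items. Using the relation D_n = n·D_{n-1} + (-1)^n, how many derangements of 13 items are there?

2290792932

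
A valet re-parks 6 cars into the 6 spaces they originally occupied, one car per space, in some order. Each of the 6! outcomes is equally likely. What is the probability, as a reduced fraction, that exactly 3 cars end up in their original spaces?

1/18

Favorable outcomes: C(6,3)·!3 = 20·2 = 40.
Total outcomes: 6! = 720.
Probability = 40/720 = 1/18.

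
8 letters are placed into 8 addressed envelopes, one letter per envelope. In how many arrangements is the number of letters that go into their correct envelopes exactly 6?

Choose which 6 of the 8 are fixed: C(8,6) = 28.
The remaining 2 must be deranged: !2 = 1.
Total: 28 × 1 = 28.

28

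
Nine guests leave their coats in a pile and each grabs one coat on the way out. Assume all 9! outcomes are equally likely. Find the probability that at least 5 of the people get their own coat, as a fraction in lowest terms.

1339/362880

Favorable outcomes: Σ_{i≥5} C(9,i)·!(9-i) = 126·9 + 84·2 + 36·1 + 9·0 + 1·1 = 1339.
Total outcomes: 9! = 362880.
Probability = 1339/362880 = 1339/362880.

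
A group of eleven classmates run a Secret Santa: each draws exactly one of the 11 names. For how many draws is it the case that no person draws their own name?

By inclusion-exclusion, !11 = Σ (-1)^k · 11!/k! for k=0..11
= 11! - 11!/1! + 11!/2! - 11!/3! + 11!/4! - 11!/5! + 11!/6! - 11!/7! + 11!/8! - 11!/9! + 11!/10! - 11!/11!
= 39916800 - 39916800 + 19958400 - 6652800 + 1663200 - 332640 + 55440 - 7920 + 990 - 110 + 11 - 1
= 14684570

14684570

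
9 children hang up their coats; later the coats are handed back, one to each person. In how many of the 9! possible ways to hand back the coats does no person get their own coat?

Use !n = n·!(n-1) + (-1)^n.
!9 = 9·14833 - 1 = 133496

133496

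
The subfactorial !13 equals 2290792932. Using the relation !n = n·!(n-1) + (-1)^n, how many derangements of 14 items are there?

32071101049

!14 = 14·2290792932 + 1 = 32071101049.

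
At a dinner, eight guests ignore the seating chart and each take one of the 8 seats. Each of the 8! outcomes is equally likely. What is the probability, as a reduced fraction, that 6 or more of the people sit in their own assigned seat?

29/40320

Favorable outcomes: Σ_{i≥6} C(8,i)·!(8-i) = 28·1 + 8·0 + 1·1 = 29.
Total outcomes: 8! = 40320.
Probability = 29/40320 = 29/40320.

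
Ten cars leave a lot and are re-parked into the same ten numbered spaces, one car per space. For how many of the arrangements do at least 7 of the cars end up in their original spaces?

# with exactly i fixed is C(10,i)·!(10-i); sum over i=7..10:
  i=7: C(10,7)·!3 = 120·2 = 240
  i=8: C(10,8)·!2 = 45·1 = 45
  i=9: C(10,9)·!1 = 10·0 = 0
  i=10: C(10,10)·!0 = 1·1 = 1
Total = 286.

286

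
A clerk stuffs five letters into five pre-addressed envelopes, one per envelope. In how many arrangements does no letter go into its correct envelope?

44

!5 = 5! · Σ_{k=0}^{5} (-1)^k/k!
= 5! - 5!/1! + 5!/2! - 5!/3! + 5!/4! - 5!/5!
= 120 - 120 + 60 - 20 + 5 - 1
= 44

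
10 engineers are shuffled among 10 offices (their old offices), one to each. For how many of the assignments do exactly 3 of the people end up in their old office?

222480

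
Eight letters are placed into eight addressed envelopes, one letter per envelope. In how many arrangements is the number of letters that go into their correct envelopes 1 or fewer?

29665

# with exactly i fixed is C(8,i)·!(8-i); sum over i=0..1:
  i=0: C(8,0)·!8 = 1·14833 = 14833
  i=1: C(8,1)·!7 = 8·1854 = 14832
Total = 29665.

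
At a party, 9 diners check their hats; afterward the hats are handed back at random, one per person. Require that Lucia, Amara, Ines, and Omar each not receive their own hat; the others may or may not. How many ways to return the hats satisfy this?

Let A_j be the event that the j-th constrained one is fixed. By inclusion-exclusion over the 4 events:
Σ_{j=0}^{4} (-1)^j C(4,j)(9-j)!
= C(4,0)·9! - C(4,1)·8! + C(4,2)·7! - C(4,3)·6! + C(4,4)·5!
= 362880 - 161280 + 30240 - 2880 + 120
= 229080

229080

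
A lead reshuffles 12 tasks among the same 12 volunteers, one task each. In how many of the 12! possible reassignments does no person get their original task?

176214841

Use !n = n·!(n-1) + (-1)^n.
!12 = 12·14684570 + 1 = 176214841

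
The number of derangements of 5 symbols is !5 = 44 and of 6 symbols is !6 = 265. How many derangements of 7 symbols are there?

!7 = (7-1)·(!6 + !5) = 6·(265 + 44) = 6·309 = 1854.

1854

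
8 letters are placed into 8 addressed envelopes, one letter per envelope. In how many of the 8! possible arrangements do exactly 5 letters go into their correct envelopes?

Choose which 5 of the 8 are fixed: C(8,5) = 56.
The other 3 form a derangement: !3 = 2.
Total: 56 × 2 = 112.

112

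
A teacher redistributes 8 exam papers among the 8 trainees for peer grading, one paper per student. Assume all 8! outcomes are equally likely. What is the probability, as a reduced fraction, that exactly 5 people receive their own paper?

1/360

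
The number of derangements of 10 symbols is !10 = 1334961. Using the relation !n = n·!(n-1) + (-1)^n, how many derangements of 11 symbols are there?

14684570

!11 = 11·1334961 - 1 = 14684570.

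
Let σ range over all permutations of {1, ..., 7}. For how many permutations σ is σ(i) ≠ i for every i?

1854

Use !n = (n-1)(!(n-1) + !(n-2)).
!7 = 6·(265 + 44) = 6·309 = 1854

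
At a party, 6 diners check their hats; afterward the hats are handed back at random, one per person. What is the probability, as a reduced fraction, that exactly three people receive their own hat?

Favorable outcomes: C(6,3)·!3 = 20·2 = 40.
Total outcomes: 6! = 720.
Probability = 40/720 = 1/18.

1/18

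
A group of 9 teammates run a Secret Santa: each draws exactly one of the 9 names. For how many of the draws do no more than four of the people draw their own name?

361541

Sum C(9,i)·!(9-i) for i = 0..4:
  i=0: C(9,0)·!9 = 1·133496 = 133496
  i=1: C(9,1)·!8 = 9·14833 = 133497
  i=2: C(9,2)·!7 = 36·1854 = 66744
  i=3: C(9,3)·!6 = 84·265 = 22260
  i=4: C(9,4)·!5 = 126·44 = 5544
Total = 361541.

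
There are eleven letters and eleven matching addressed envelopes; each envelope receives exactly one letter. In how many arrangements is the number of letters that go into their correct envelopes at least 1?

25232230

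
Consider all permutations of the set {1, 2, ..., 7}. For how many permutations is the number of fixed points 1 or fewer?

3709

# with exactly i fixed is C(7,i)·!(7-i); sum over i=0..1:
  i=0: C(7,0)·!7 = 1·1854 = 1854
  i=1: C(7,1)·!6 = 7·265 = 1855
Total = 3709.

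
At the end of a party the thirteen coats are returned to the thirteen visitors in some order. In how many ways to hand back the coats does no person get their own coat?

2290792932

Use !n = (n-1)(!(n-1) + !(n-2)).
!13 = 12·(176214841 + 14684570) = 12·190899411 = 2290792932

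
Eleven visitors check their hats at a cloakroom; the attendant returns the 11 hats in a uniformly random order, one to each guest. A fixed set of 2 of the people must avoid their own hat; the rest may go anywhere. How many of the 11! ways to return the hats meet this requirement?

Inclusion-exclusion on the 2 forbidden self-matches:
Σ_{j=0}^{2} (-1)^j C(2,j)(11-j)!
= C(2,0)·11! - C(2,1)·10! + C(2,2)·9!
= 39916800 - 7257600 + 362880
= 33022080

33022080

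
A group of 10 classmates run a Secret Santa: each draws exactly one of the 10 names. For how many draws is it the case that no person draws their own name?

The number of derangements of 10 is !10 = Σ_{k=0}^{10} (-1)^k·10!/k!
= 10! - 10!/1! + 10!/2! - 10!/3! + 10!/4! - 10!/5! + 10!/6! - 10!/7! + 10!/8! - 10!/9! + 10!/10!
= 3628800 - 3628800 + 1814400 - 604800 + 151200 - 30240 + 5040 - 720 + 90 - 10 + 1
= 1334961

1334961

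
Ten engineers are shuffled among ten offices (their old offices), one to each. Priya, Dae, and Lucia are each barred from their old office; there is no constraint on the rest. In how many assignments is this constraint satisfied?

Inclusion-exclusion on the 3 forbidden self-matches:
Σ_{j=0}^{3} (-1)^j C(3,j)(10-j)!
= C(3,0)·10! - C(3,1)·9! + C(3,2)·8! - C(3,3)·7!
= 3628800 - 1088640 + 120960 - 5040
= 2656080

2656080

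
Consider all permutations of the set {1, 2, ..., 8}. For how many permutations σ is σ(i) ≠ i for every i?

14833

By inclusion-exclusion, !8 = Σ (-1)^k · 8!/k! for k=0..8
= 8! - 8!/1! + 8!/2! - 8!/3! + 8!/4! - 8!/5! + 8!/6! - 8!/7! + 8!/8!
= 40320 - 40320 + 20160 - 6720 + 1680 - 336 + 56 - 8 + 1
= 14833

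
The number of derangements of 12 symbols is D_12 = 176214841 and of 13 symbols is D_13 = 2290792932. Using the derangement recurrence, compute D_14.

32071101049

D_14 = (14-1)·(D_13 + D_12) = 13·(2290792932 + 176214841) = 13·2467007773 = 32071101049.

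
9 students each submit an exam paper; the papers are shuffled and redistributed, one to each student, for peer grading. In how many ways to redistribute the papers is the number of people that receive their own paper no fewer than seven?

Sum C(9,i)·!(9-i) for i = 7..9:
  i=7: C(9,7)·!2 = 36·1 = 36
  i=8: C(9,8)·!1 = 9·0 = 0
  i=9: C(9,9)·!0 = 1·1 = 1
Total = 37.

37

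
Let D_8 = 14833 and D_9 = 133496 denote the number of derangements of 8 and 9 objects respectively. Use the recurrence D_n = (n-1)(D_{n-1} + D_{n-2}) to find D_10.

D_10 = (10-1)·(D_9 + D_8) = 9·(133496 + 14833) = 9·148329 = 1334961.

1334961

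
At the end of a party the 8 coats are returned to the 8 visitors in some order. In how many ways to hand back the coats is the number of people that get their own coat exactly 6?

28

Pick the 6 fixed positions: C(8,6) = 28 ways.
The remaining 2 must be deranged: !2 = 1.
Total: 28 × 1 = 28.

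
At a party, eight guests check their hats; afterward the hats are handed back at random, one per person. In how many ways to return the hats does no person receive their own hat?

By inclusion-exclusion, !8 = Σ (-1)^k · 8!/k! for k=0..8
= 8! - 8!/1! + 8!/2! - 8!/3! + 8!/4! - 8!/5! + 8!/6! - 8!/7! + 8!/8!
= 40320 - 40320 + 20160 - 6720 + 1680 - 336 + 56 - 8 + 1
= 14833

14833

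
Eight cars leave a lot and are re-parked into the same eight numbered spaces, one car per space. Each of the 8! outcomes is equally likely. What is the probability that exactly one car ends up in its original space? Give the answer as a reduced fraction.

103/280

Favorable outcomes: C(8,1)·!7 = 8·1854 = 14832.
Total outcomes: 8! = 40320.
Probability = 14832/40320 = 103/280.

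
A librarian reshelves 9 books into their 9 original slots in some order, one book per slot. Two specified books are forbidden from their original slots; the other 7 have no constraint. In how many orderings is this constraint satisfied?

Inclusion-exclusion on the 2 forbidden self-matches:
Σ_{j=0}^{2} (-1)^j C(2,j)(9-j)!
= C(2,0)·9! - C(2,1)·8! + C(2,2)·7!
= 362880 - 80640 + 5040
= 287280

287280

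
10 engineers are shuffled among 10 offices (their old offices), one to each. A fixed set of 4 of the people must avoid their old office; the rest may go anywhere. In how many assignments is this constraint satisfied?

Inclusion-exclusion on the 4 forbidden self-matches:
Σ_{j=0}^{4} (-1)^j C(4,j)(10-j)!
= C(4,0)·10! - C(4,1)·9! + C(4,2)·8! - C(4,3)·7! + C(4,4)·6!
= 3628800 - 1451520 + 241920 - 20160 + 720
= 2399760

2399760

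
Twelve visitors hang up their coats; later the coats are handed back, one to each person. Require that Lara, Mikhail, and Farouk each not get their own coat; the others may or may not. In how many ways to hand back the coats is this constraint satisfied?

369774720

Inclusion-exclusion on the 3 forbidden self-matches:
Σ_{j=0}^{3} (-1)^j C(3,j)(12-j)!
= C(3,0)·12! - C(3,1)·11! + C(3,2)·10! - C(3,3)·9!
= 479001600 - 119750400 + 10886400 - 362880
= 369774720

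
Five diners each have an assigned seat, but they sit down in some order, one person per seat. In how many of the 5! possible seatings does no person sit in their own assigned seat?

44

!5 = 5! · Σ_{k=0}^{5} (-1)^k/k!
= 5! - 5!/1! + 5!/2! - 5!/3! + 5!/4! - 5!/5!
= 120 - 120 + 60 - 20 + 5 - 1
= 44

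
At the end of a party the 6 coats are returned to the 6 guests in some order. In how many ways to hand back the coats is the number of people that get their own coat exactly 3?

40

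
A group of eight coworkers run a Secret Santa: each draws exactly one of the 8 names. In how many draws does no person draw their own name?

14833

Use !n = (n-1)(!(n-1) + !(n-2)).
!8 = 7·(1854 + 265) = 7·2119 = 14833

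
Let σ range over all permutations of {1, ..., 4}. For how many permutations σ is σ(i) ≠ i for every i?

9

By inclusion-exclusion, !4 = Σ (-1)^k · 4!/k! for k=0..4
= 4! - 4!/1! + 4!/2! - 4!/3! + 4!/4!
= 24 - 24 + 12 - 4 + 1
= 9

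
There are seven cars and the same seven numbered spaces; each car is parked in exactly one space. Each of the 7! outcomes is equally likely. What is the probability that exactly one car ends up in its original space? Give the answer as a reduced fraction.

53/144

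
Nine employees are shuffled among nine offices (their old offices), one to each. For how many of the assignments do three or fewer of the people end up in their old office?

Sum C(9,i)·!(9-i) for i = 0..3:
  i=0: C(9,0)·!9 = 1·133496 = 133496
  i=1: C(9,1)·!8 = 9·14833 = 133497
  i=2: C(9,2)·!7 = 36·1854 = 66744
  i=3: C(9,3)·!6 = 84·265 = 22260
Total = 355997.

355997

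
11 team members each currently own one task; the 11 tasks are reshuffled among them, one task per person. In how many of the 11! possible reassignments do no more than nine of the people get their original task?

39916799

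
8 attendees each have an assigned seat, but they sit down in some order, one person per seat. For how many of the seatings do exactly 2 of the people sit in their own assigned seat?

7420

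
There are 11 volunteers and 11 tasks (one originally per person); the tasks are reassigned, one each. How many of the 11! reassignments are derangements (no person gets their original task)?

14684570

The subfactorial !11 = [11!/e] (nearest integer).
11! = 39916800, and 39916800/e ≈ 14684570.08, so !11 = 14684570.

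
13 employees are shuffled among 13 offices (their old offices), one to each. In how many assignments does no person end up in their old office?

2290792932

By inclusion-exclusion, !13 = Σ (-1)^k · 13!/k! for k=0..13
= 13! - 13!/1! + 13!/2! - 13!/3! + 13!/4! - 13!/5! + 13!/6! - 13!/7! + 13!/8! - 13!/9! + 13!/10! - 13!/11! + 13!/12! - 13!/13!
= 6227020800 - 6227020800 + 3113510400 - 1037836800 + 259459200 - 51891840 + 8648640 - 1235520 + 154440 - 17160 + 1716 - 156 + 13 - 1
= 2290792932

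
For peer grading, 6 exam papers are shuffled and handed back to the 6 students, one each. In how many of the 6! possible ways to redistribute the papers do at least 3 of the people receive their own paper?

Sum C(6,i)·!(6-i) for i = 3..6:
  i=3: C(6,3)·!3 = 20·2 = 40
  i=4: C(6,4)·!2 = 15·1 = 15
  i=5: C(6,5)·!1 = 6·0 = 0
  i=6: C(6,6)·!0 = 1·1 = 1
Total = 56.

56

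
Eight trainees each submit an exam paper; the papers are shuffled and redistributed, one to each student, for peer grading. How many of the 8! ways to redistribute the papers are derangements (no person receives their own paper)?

14833

Recurrence: !8 = 7·(!7 + !6).
!8 = 7·(1854 + 265) = 7·2119 = 14833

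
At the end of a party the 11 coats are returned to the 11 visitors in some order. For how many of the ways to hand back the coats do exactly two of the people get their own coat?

Pick the 2 fixed positions: C(11,2) = 55 ways.
The remaining 9 must be deranged: !9 = 133496.
Total: 55 × 133496 = 7342280.

7342280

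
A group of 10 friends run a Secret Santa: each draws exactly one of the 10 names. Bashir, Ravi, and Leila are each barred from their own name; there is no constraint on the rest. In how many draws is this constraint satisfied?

2656080

Let A_j be the event that the j-th constrained one is fixed. By inclusion-exclusion over the 3 events:
Σ_{j=0}^{3} (-1)^j C(3,j)(10-j)!
= C(3,0)·10! - C(3,1)·9! + C(3,2)·8! - C(3,3)·7!
= 3628800 - 1088640 + 120960 - 5040
= 2656080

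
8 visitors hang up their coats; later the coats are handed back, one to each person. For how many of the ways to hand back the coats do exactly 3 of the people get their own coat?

Choose which 3 of the 8 are fixed: C(8,3) = 56.
The remaining 5 must be deranged: !5 = 44.
Total: 56 × 44 = 2464.

2464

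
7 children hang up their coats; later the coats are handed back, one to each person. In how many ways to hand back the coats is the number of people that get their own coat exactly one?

Pick the single fixed position: C(7,1) = 7 ways.
The remaining 6 must be deranged: !6 = 265.
Total: 7 × 265 = 1855.

1855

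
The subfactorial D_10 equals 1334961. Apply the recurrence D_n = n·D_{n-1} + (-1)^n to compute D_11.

14684570

D_11 = 11·1334961 - 1 = 14684570.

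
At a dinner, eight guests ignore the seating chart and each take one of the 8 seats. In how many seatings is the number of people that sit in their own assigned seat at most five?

40291

Sum C(8,i)·!(8-i) for i = 0..5:
  i=0: C(8,0)·!8 = 1·14833 = 14833
  i=1: C(8,1)·!7 = 8·1854 = 14832
  i=2: C(8,2)·!6 = 28·265 = 7420
  i=3: C(8,3)·!5 = 56·44 = 2464
  i=4: C(8,4)·!4 = 70·9 = 630
  i=5: C(8,5)·!3 = 56·2 = 112
Total = 40291.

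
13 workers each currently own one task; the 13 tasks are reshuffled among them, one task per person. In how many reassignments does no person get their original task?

2290792932

Recurrence: !13 = 12·(!12 + !11).
!13 = 12·(176214841 + 14684570) = 12·190899411 = 2290792932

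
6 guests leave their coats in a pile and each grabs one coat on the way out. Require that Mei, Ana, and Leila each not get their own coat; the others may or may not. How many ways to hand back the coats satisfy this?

Inclusion-exclusion on the 3 forbidden self-matches:
Σ_{j=0}^{3} (-1)^j C(3,j)(6-j)!
= C(3,0)·6! - C(3,1)·5! + C(3,2)·4! - C(3,3)·3!
= 720 - 360 + 72 - 6
= 426

426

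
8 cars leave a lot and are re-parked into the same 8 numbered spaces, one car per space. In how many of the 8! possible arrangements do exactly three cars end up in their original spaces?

Pick the 3 fixed positions: C(8,3) = 56 ways.
The remaining 5 must be deranged: !5 = 44.
Total: 56 × 44 = 2464.

2464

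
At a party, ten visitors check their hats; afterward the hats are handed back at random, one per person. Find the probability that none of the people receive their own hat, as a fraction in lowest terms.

16481/44800

Favorable outcomes: !10 = 1334961.
Total outcomes: 10! = 3628800.
Probability = 1334961/3628800 = 16481/44800.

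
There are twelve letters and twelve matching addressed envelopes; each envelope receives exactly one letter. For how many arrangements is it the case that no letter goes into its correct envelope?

176214841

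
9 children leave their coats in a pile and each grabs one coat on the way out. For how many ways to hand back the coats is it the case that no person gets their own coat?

!9 = 9! · Σ_{k=0}^{9} (-1)^k/k!
= 9! - 9!/1! + 9!/2! - 9!/3! + 9!/4! - 9!/5! + 9!/6! - 9!/7! + 9!/8! - 9!/9!
= 362880 - 362880 + 181440 - 60480 + 15120 - 3024 + 504 - 72 + 9 - 1
= 133496

133496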